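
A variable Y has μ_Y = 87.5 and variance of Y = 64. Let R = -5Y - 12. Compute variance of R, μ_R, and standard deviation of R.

variance of R = 1600, μ_R = -449.5, standard deviation of R = 40

R = -5Y - 12 is linear with a = -5, b = -12.
variance of R = a²·variance of Y = (-5)²·64 = 1600 (the additive constant -12 does not affect variance).
μ_R = a·μ_Y + b = (-5)·87.5 + (-12) = -449.5.
standard deviation of Y = √64 = 8.
standard deviation of R = |a|·standard deviation of Y = |-5|·8 = 40.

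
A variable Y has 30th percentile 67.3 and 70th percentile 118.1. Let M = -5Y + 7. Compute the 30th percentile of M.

Since a = -5 < 0 the transformation is decreasing, reversing order: the 30th percentile of M corresponds to the 70th percentile of Y.
So P_{30}(M) = a·P_{70}(Y) + b = (-5)·118.1 + 7 = -583.5.

30th percentile of M = -583.5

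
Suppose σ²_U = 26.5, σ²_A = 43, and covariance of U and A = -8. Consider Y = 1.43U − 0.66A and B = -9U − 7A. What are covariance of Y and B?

covariance of Y and B = -109.835

By bilinearity, covariance of Y and B = ac·σ²_U + bd·σ²_A + (ad+bc)·covariance of U and A, with a=1.43, b=-0.66, c=-9, d=-7.
ac·σ²_U = 1.43·(-9)·26.5 = -341.055
bd·σ²_A = (-0.66)·(-7)·43 = 198.66
(ad+bc)·covariance of U and A = (-4.07)·(-8) = 32.56
covariance of Y and B = -341.055 + 198.66 + 32.56 = -109.835.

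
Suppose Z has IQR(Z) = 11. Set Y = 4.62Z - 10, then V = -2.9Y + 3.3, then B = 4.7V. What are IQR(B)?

IQR(B) = 692.6766

IQR(Y) = |4.62|·11 = 50.82.
IQR(V) = |-2.9|·50.82 = 147.378.
IQR(B) = |4.7|·147.378 = 692.6766.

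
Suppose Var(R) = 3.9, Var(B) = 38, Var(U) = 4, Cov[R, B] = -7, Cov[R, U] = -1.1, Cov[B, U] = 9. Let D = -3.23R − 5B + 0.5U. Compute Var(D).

Var(D) = a²·Var(R) + b²·Var(B) + c²·Var(U) + 2ab·Cov[R, B] + 2ac·Cov[R, U] + 2bc·Cov[B, U], with a = -3.23, b = -5, c = 0.5.
= 40.68831 + 950 + 1 + (-226.1) + 3.553 + (-45)
= 724.14131.

Var(D) = 724.14131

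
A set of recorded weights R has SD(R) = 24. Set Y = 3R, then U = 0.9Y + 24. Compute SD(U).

SD(Y) = |3|·24 = 72.
SD(U) = |0.9|·72 = 64.8.

SD(U) = 64.8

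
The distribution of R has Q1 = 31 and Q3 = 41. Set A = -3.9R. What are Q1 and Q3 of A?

Q1(A) = -159.9, Q3(A) = -120.9

a = -3.9 < 0 reverses order: Q1(A) comes from Q3(R), Q3(A) from Q1(R).
Q1(A) = (-3.9)·41 = -159.9; Q3(A) = (-3.9)·31 = -120.9.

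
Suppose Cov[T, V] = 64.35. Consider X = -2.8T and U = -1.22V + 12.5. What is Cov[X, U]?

Cov[X, U] = 219.8196

Cov[X, U] = a·c·Cov[T, V] = (-2.8)·(-1.22)·64.35 = 219.8196. Additive constants drop out.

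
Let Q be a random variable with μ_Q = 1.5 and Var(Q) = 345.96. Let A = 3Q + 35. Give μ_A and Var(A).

μ_A = 39.5, Var(A) = 3113.64

A = 3Q + 35 is linear with a = 3, b = 35.
μ_A = a·μ_Q + b = 3·1.5 + 35 = 39.5.
Var(A) = a²·Var(Q) = 3²·345.96 = 3113.64 (the additive constant 35 does not affect variance).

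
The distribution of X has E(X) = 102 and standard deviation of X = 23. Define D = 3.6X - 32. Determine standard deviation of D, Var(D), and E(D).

D = 3.6X - 32 is linear with a = 3.6, b = -32.
standard deviation of D = |a|·standard deviation of X = |3.6|·23 = 82.8.
Var(X) = 23² = 529.
Var(D) = a²·Var(X) = 3.6²·529 = 6855.84 (the additive constant -32 does not affect variance).
E(D) = a·E(X) + b = 3.6·102 + (-32) = 335.2.

standard deviation of D = 82.8, Var(D) = 6855.84, E(D) = 335.2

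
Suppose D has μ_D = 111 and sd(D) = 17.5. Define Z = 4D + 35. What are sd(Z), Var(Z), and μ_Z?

Z = 4D + 35 is linear with a = 4, b = 35.
sd(Z) = |a|·sd(D) = |4|·17.5 = 70.
Var(D) = 17.5² = 306.25.
Var(Z) = a²·Var(D) = 4²·306.25 = 4900 (the additive constant 35 does not affect variance).
μ_Z = a·μ_D + b = 4·111 + 35 = 479.

sd(Z) = 70, Var(Z) = 4900, μ_Z = 479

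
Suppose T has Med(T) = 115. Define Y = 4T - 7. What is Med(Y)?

Med(Y) = 453

A linear map preserves order up to sign, so Med(Y) = a·Med(T) + b = 4·115 + (-7) = 453.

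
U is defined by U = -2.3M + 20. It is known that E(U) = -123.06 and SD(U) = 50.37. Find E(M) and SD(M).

From U = -2.3M + 20: E(U) = a·E(M) + b, so E(M) = (E(U) − b)/a = (-123.06 − 20)/(-2.3) = 62.2.
SD(U) = |a|·SD(M), so SD(M) = 50.37/|-2.3| = 21.9.

E(M) = 62.2, SD(M) = 21.9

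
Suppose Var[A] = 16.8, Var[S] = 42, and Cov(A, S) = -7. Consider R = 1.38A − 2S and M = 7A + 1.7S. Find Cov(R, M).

By bilinearity, Cov(R, M) = ac·Var[A] + bd·Var[S] + (ad+bc)·Cov(A, S), with a=1.38, b=-2, c=7, d=1.7.
ac·Var[A] = 1.38·7·16.8 = 162.288
bd·Var[S] = (-2)·1.7·42 = -142.8
(ad+bc)·Cov(A, S) = (-11.654)·(-7) = 81.578
Cov(R, M) = 162.288 + (-142.8) + 81.578 = 101.066.

Cov(R, M) = 101.066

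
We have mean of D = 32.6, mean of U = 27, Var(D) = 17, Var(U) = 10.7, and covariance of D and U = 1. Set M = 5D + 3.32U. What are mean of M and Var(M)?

mean of M = 5·mean of D + 3.32·mean of U = 5·32.6 + 3.32·27 = 252.64.
Var(M) = a²·Var(D) + b²·Var(U) + 2ab·covariance of D and U with a = 5, b = 3.32.
= 5²·17 + 3.32²·10.7 + 2·5·3.32·1
= 425 + 117.93968 + 33.2 = 576.13968.

mean of M = 252.64, Var(M) = 576.13968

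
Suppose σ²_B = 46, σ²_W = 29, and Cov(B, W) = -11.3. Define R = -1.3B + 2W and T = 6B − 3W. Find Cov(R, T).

By bilinearity, Cov(R, T) = ac·σ²_B + bd·σ²_W + (ad+bc)·Cov(B, W), with a=-1.3, b=2, c=6, d=-3.
ac·σ²_B = (-1.3)·6·46 = -358.8
bd·σ²_W = 2·(-3)·29 = -174
(ad+bc)·Cov(B, W) = (15.9)·(-11.3) = -179.67
Cov(R, T) = -358.8 + (-174) + (-179.67) = -712.47.

Cov(R, T) = -712.47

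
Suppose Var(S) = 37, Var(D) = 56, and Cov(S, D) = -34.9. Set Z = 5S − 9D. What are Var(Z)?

Var(Z) = a²·Var(S) + b²·Var(D) + 2ab·Cov(S, D) with a = 5, b = -9.
= 5²·37 + (-9)²·56 + 2·5·(-9)·(-34.9)
= 925 + 4536 + 3141 = 8602.

Var(Z) = 8602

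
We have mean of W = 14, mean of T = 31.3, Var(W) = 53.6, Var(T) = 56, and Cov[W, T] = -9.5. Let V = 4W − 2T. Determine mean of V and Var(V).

mean of V = 4·mean of W + (-2)·mean of T = 4·14 + (-2)·31.3 = -6.6.
Var(V) = a²·Var(W) + b²·Var(T) + 2ab·Cov[W, T] with a = 4, b = -2.
= 4²·53.6 + (-2)²·56 + 2·4·(-2)·(-9.5)
= 857.6 + 224 + 152 = 1233.6.

mean of V = -6.6, Var(V) = 1233.6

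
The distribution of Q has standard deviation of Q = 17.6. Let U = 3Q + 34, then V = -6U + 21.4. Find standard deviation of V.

standard deviation of V = 316.8

standard deviation of U = |3|·17.6 = 52.8.
standard deviation of V = |-6|·52.8 = 316.8.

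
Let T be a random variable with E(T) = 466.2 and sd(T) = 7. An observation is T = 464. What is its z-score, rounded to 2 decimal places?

z = -0.31

z = (T − E(T)) / sd(T) = (464 − 466.2) / 7 ≈ -0.31.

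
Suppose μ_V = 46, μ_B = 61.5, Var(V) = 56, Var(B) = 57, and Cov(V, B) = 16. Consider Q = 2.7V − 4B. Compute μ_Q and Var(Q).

μ_Q = 2.7·μ_V + (-4)·μ_B = 2.7·46 + (-4)·61.5 = -121.8.
Var(Q) = a²·Var(V) + b²·Var(B) + 2ab·Cov(V, B) with a = 2.7, b = -4.
= 2.7²·56 + (-4)²·57 + 2·2.7·(-4)·16
= 408.24 + 912 + (-345.6) = 974.64.

μ_Q = -121.8, Var(Q) = 974.64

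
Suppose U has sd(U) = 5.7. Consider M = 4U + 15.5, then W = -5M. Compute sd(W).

sd(W) = 114

sd(M) = |4|·5.7 = 22.8.
sd(W) = |-5|·22.8 = 114.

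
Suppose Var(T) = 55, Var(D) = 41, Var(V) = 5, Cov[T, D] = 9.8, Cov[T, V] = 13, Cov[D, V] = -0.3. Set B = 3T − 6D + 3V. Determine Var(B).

Var(B) = a²·Var(T) + b²·Var(D) + c²·Var(V) + 2ab·Cov[T, D] + 2ac·Cov[T, V] + 2bc·Cov[D, V], with a = 3, b = -6, c = 3.
= 495 + 1476 + 45 + (-352.8) + 234 + 10.8
= 1908.

Var(B) = 1908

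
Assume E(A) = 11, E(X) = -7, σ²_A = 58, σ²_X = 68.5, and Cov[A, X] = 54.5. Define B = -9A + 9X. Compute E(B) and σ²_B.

E(B) = -162, σ²_B = 1417.5

E(B) = (-9)·E(A) + 9·E(X) = (-9)·11 + 9·(-7) = -162.
σ²_B = a²·σ²_A + b²·σ²_X + 2ab·Cov[A, X] with a = -9, b = 9.
= (-9)²·58 + 9²·68.5 + 2·(-9)·9·54.5
= 4698 + 5548.5 + (-8829) = 1417.5.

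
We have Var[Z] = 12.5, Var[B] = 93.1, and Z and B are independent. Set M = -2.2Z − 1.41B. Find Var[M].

Var[M] = a²·Var[Z] + b²·Var[B] + 2ab·Cov(Z, B) with a = -2.2, b = -1.41.
Independence gives Cov(Z, B) = 0.
= (-2.2)²·12.5 + (-1.41)²·93.1 + 2·(-2.2)·(-1.41)·0
= 60.5 + 185.09211 + 0 = 245.59211.

Var[M] = 245.59211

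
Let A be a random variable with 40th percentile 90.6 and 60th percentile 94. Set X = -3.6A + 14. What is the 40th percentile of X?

40th percentile of X = -324.4

Since a = -3.6 < 0 the transformation is decreasing, reversing order: the 40th percentile of X corresponds to the 60th percentile of A.
So P_{40}(X) = a·P_{60}(A) + b = (-3.6)·94 + 14 = -324.4.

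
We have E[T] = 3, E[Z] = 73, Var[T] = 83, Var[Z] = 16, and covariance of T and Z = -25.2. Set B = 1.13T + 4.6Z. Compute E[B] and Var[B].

E[B] = 339.19, Var[B] = 182.5635

E[B] = 1.13·E[T] + 4.6·E[Z] = 1.13·3 + 4.6·73 = 339.19.
Var[B] = a²·Var[T] + b²·Var[Z] + 2ab·covariance of T and Z with a = 1.13, b = 4.6.
= 1.13²·83 + 4.6²·16 + 2·1.13·4.6·(-25.2)
= 105.9827 + 338.56 + (-261.9792) = 182.5635.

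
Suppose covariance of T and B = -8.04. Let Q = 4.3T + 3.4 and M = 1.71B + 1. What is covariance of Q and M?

covariance of Q and M = a·c·covariance of T and B = 4.3·1.71·(-8.04) = -59.11812. Additive constants drop out.

covariance of Q and M = -59.11812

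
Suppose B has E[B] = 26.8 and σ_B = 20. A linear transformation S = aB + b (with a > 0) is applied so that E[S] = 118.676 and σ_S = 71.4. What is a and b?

σ_S = a·σ_B (a > 0), so a = 71.4/20 = 3.57.
E[S] = a·E[B] + b, so b = 118.676 − 3.57·26.8 = 23.

a = 3.57, b = 23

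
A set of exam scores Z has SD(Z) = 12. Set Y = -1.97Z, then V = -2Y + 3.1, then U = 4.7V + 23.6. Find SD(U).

SD(U) = 222.216

SD(Y) = |-1.97|·12 = 23.64.
SD(V) = |-2|·23.64 = 47.28.
SD(U) = |4.7|·47.28 = 222.216.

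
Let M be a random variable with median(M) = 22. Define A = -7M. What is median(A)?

median(A) = -154

A linear map preserves order up to sign, so median(A) = a·median(M) + b = (-7)·22 = -154.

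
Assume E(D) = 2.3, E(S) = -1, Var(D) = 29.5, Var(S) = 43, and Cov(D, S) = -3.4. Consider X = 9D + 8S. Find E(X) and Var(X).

E(X) = 9·E(D) + 8·E(S) = 9·2.3 + 8·(-1) = 12.7.
Var(X) = a²·Var(D) + b²·Var(S) + 2ab·Cov(D, S) with a = 9, b = 8.
= 9²·29.5 + 8²·43 + 2·9·8·(-3.4)
= 2389.5 + 2752 + (-489.6) = 4651.9.

E(X) = 12.7, Var(X) = 4651.9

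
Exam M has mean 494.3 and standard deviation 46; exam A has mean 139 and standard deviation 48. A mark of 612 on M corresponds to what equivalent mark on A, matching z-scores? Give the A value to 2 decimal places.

A = 261.82

z = (612 − 494.3)/46 ≈ 2.5587.
A = 139 + z·48 = 139 + (612 − 494.3)·48/46 ≈ 261.82.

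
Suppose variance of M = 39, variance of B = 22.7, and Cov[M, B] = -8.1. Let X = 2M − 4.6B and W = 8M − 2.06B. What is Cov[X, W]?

By bilinearity, Cov[X, W] = ac·variance of M + bd·variance of B + (ad+bc)·Cov[M, B], with a=2, b=-4.6, c=8, d=-2.06.
ac·variance of M = 2·8·39 = 624
bd·variance of B = (-4.6)·(-2.06)·22.7 = 215.1052
(ad+bc)·Cov[M, B] = (-40.92)·(-8.1) = 331.452
Cov[X, W] = 624 + 215.1052 + 331.452 = 1170.5572.

Cov[X, W] = 1170.5572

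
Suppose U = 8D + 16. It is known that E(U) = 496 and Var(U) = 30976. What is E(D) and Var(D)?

From U = 8D + 16: E(U) = a·E(D) + b, so E(D) = (E(U) − b)/a = (496 − 16)/8 = 60.
Var(U) = a²·Var(D), so Var(D) = 30976/8² = 484.

E(D) = 60, Var(D) = 484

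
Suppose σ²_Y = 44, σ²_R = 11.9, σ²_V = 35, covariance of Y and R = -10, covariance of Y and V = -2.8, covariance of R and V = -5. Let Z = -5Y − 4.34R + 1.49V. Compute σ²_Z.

σ²_Z = a²·σ²_Y + b²·σ²_R + c²·σ²_V + 2ab·covariance of Y and R + 2ac·covariance of Y and V + 2bc·covariance of R and V, with a = -5, b = -4.34, c = 1.49.
= 1100 + 224.14364 + 77.7035 + (-434) + 41.72 + 64.666
= 1074.23314.

σ²_Z = 1074.23314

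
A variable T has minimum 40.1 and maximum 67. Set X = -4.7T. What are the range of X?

Range(X) = 126.43

Range of T = 67 − 40.1 = 26.9.
Range(X) = |a|·Range(T) = |-4.7|·26.9 = 126.43.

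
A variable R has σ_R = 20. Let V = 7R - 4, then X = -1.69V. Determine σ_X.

σ_V = |7|·20 = 140.
σ_X = |-1.69|·140 = 236.6.

σ_X = 236.6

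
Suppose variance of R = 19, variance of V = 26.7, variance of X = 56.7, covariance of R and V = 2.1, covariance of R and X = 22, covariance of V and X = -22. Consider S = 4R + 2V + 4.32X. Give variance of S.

variance of S = 1882.71808

variance of S = a²·variance of R + b²·variance of V + c²·variance of X + 2ab·covariance of R and V + 2ac·covariance of R and X + 2bc·covariance of V and X, with a = 4, b = 2, c = 4.32.
= 304 + 106.8 + 1058.15808 + 33.6 + 760.32 + (-380.16)
= 1882.71808.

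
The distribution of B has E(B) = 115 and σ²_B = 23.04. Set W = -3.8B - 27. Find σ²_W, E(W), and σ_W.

σ²_W = 332.6976, E(W) = -464, σ_W = 18.24

W = -3.8B - 27 is linear with a = -3.8, b = -27.
σ²_W = a²·σ²_B = (-3.8)²·23.04 = 332.6976 (the additive constant -27 does not affect variance).
E(W) = a·E(B) + b = (-3.8)·115 + (-27) = -464.
σ_B = √23.04 = 4.8.
σ_W = |a|·σ_B = |-3.8|·4.8 = 18.24.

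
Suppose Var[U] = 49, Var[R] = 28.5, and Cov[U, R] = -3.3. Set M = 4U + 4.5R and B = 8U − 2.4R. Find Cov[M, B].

Cov[M, B] = 1173.08

By bilinearity, Cov[M, B] = ac·Var[U] + bd·Var[R] + (ad+bc)·Cov[U, R], with a=4, b=4.5, c=8, d=-2.4.
ac·Var[U] = 4·8·49 = 1568
bd·Var[R] = 4.5·(-2.4)·28.5 = -307.8
(ad+bc)·Cov[U, R] = (26.4)·(-3.3) = -87.12
Cov[M, B] = 1568 + (-307.8) + (-87.12) = 1173.08.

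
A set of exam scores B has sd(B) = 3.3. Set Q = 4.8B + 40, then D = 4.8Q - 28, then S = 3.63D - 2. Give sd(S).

sd(Q) = |4.8|·3.3 = 15.84.
sd(D) = |4.8|·15.84 = 76.032.
sd(S) = |3.63|·76.032 = 275.99616.

sd(S) = 275.99616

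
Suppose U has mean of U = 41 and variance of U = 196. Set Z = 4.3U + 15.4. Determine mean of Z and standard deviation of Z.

Z = 4.3U + 15.4 is linear with a = 4.3, b = 15.4.
mean of Z = a·mean of U + b = 4.3·41 + 15.4 = 191.7.
standard deviation of U = √196 = 14.
standard deviation of Z = |a|·standard deviation of U = |4.3|·14 = 60.2.

mean of Z = 191.7, standard deviation of Z = 60.2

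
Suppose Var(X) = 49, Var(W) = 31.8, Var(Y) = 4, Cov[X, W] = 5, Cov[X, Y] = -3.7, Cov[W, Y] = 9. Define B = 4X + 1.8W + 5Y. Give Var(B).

Var(B) = a²·Var(X) + b²·Var(W) + c²·Var(Y) + 2ab·Cov[X, W] + 2ac·Cov[X, Y] + 2bc·Cov[W, Y], with a = 4, b = 1.8, c = 5.
= 784 + 103.032 + 100 + 72 + (-148) + 162
= 1073.032.

Var(B) = 1073.032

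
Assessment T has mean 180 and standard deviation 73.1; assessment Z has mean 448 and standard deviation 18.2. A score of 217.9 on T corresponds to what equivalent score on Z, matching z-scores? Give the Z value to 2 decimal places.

Z = 457.44

z = (217.9 − 180)/73.1 ≈ 0.5185.
Z = 448 + z·18.2 = 448 + (217.9 − 180)·18.2/73.1 ≈ 457.44.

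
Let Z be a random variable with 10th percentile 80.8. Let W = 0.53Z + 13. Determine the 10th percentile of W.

Since a = 0.53 > 0 the transformation is increasing, so the 10th percentile of W = a·(P_{10} of Z) + b = 0.53·80.8 + 13 = 55.824.

10th percentile of W = 55.824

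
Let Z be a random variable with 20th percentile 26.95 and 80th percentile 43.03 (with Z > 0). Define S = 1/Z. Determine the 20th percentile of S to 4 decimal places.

20th percentile of S = 0.0232

1/Z is decreasing on Z > 0, so percentile order reverses: P_{20}(S) uses P_{80}(Z) = 43.03.
P_{20}(S) = 1/43.03 ≈ 0.0232.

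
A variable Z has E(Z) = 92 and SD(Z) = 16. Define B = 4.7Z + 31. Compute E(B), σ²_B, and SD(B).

B = 4.7Z + 31 is linear with a = 4.7, b = 31.
E(B) = a·E(Z) + b = 4.7·92 + 31 = 463.4.
σ²_Z = 16² = 256.
σ²_B = a²·σ²_Z = 4.7²·256 = 5655.04 (the additive constant 31 does not affect variance).
SD(B) = |a|·SD(Z) = |4.7|·16 = 75.2.

E(B) = 463.4, σ²_B = 5655.04, SD(B) = 75.2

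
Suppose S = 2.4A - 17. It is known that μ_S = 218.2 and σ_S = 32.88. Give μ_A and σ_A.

μ_A = 98, σ_A = 13.7

From S = 2.4A - 17: μ_S = a·μ_A + b, so μ_A = (μ_S − b)/a = (218.2 − (-17))/2.4 = 98.
σ_S = |a|·σ_A, so σ_A = 32.88/|2.4| = 13.7.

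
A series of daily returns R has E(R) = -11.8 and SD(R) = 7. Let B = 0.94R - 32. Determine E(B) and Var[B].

E(B) = -43.092, Var[B] = 43.2964

B = 0.94R - 32 is linear with a = 0.94, b = -32.
E(B) = a·E(R) + b = 0.94·(-11.8) + (-32) = -43.092.
Var[R] = 7² = 49.
Var[B] = a²·Var[R] = 0.94²·49 = 43.2964 (the additive constant -32 does not affect variance).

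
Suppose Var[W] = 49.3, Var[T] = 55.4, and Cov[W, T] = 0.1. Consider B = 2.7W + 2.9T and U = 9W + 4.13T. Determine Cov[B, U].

Cov[B, U] = 1865.2409

By bilinearity, Cov[B, U] = ac·Var[W] + bd·Var[T] + (ad+bc)·Cov[W, T], with a=2.7, b=2.9, c=9, d=4.13.
ac·Var[W] = 2.7·9·49.3 = 1197.99
bd·Var[T] = 2.9·4.13·55.4 = 663.5258
(ad+bc)·Cov[W, T] = (37.251)·0.1 = 3.7251
Cov[B, U] = 1197.99 + 663.5258 + 3.7251 = 1865.2409.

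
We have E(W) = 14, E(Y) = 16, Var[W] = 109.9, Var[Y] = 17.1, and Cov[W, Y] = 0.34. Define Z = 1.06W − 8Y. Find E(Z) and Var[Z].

E(Z) = 1.06·E(W) + (-8)·E(Y) = 1.06·14 + (-8)·16 = -113.16.
Var[Z] = a²·Var[W] + b²·Var[Y] + 2ab·Cov[W, Y] with a = 1.06, b = -8.
= 1.06²·109.9 + (-8)²·17.1 + 2·1.06·(-8)·0.34
= 123.48364 + 1094.4 + (-5.7664) = 1212.11724.

E(Z) = -113.16, Var[Z] = 1212.11724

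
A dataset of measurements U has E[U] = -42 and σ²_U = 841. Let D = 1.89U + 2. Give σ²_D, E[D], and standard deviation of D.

σ²_D = 3004.1361, E[D] = -77.38, standard deviation of D = 54.81

D = 1.89U + 2 is linear with a = 1.89, b = 2.
σ²_D = a²·σ²_U = 1.89²·841 = 3004.1361 (the additive constant 2 does not affect variance).
E[D] = a·E[U] + b = 1.89·(-42) + 2 = -77.38.
standard deviation of U = √841 = 29.
standard deviation of D = |a|·standard deviation of U = |1.89|·29 = 54.81.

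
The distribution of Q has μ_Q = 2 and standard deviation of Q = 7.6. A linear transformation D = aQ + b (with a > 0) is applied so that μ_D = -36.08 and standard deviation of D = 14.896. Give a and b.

standard deviation of D = a·standard deviation of Q (a > 0), so a = 14.896/7.6 = 1.96.
μ_D = a·μ_Q + b, so b = -36.08 − 1.96·2 = -40.

a = 1.96, b = -40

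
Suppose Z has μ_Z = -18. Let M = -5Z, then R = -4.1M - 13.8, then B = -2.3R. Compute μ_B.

μ_M = (-5)·(-18) = 90.
μ_R = (-4.1)·90 + (-13.8) = -382.8.
μ_B = (-2.3)·(-382.8) = 880.44.

μ_B = 880.44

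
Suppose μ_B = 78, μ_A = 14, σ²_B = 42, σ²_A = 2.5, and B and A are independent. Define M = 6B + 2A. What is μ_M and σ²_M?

μ_M = 6·μ_B + 2·μ_A = 6·78 + 2·14 = 496.
σ²_M = a²·σ²_B + b²·σ²_A + 2ab·Cov(B, A) with a = 6, b = 2.
Independence gives Cov(B, A) = 0.
= 6²·42 + 2²·2.5 + 2·6·2·0
= 1512 + 10 + 0 = 1522.

μ_M = 496, σ²_M = 1522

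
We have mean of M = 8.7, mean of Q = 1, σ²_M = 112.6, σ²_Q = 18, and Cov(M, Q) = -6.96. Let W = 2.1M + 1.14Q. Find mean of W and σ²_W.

mean of W = 2.1·mean of M + 1.14·mean of Q = 2.1·8.7 + 1.14·1 = 19.41.
σ²_W = a²·σ²_M + b²·σ²_Q + 2ab·Cov(M, Q) with a = 2.1, b = 1.14.
= 2.1²·112.6 + 1.14²·18 + 2·2.1·1.14·(-6.96)
= 496.566 + 23.3928 + (-33.32448) = 486.63432.

mean of W = 19.41, σ²_W = 486.63432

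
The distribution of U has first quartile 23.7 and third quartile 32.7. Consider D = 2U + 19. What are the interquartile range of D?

IQR of U = Q3 − Q1 = 32.7 − 23.7 = 9.
Under D = aU + b, IQR(D) = |a|·IQR(U) = |2|·9 = 18 (shifts cancel; spread scales by |a|).

IQR(D) = 18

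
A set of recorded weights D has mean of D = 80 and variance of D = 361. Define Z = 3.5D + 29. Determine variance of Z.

variance of Z = 4422.25

Z = 3.5D + 29 is linear with a = 3.5, b = 29.
variance of Z = a²·variance of D = 3.5²·361 = 4422.25 (the additive constant 29 does not affect variance).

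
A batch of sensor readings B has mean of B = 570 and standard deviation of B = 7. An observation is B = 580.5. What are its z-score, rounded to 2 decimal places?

z = 1.50

z = (B − mean of B) / standard deviation of B = (580.5 − 570) / 7 = 1.50.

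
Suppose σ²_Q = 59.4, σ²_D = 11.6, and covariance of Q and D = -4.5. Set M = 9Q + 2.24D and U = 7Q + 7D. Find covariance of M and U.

By bilinearity, covariance of M and U = ac·σ²_Q + bd·σ²_D + (ad+bc)·covariance of Q and D, with a=9, b=2.24, c=7, d=7.
ac·σ²_Q = 9·7·59.4 = 3742.2
bd·σ²_D = 2.24·7·11.6 = 181.888
(ad+bc)·covariance of Q and D = (78.68)·(-4.5) = -354.06
covariance of M and U = 3742.2 + 181.888 + (-354.06) = 3570.028.

covariance of M and U = 3570.028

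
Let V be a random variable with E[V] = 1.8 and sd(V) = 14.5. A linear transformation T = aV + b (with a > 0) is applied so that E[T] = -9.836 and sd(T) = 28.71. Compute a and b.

sd(T) = a·sd(V) (a > 0), so a = 28.71/14.5 = 1.98.
E[T] = a·E[V] + b, so b = -9.836 − 1.98·1.8 = -13.4.

a = 1.98, b = -13.4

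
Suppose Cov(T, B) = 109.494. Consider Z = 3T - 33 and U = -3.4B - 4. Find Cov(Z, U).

Cov(Z, U) = a·c·Cov(T, B) = 3·(-3.4)·109.494 = -1116.8388. Additive constants drop out.

Cov(Z, U) = -1116.8388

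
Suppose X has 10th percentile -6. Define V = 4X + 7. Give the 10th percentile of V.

10th percentile of V = -17

Since a = 4 > 0 the transformation is increasing, so the 10th percentile of V = a·(P_{10} of X) + b = 4·(-6) + 7 = -17.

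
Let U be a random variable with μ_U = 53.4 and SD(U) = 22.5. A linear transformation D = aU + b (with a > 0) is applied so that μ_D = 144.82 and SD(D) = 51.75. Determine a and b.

SD(D) = a·SD(U) (a > 0), so a = 51.75/22.5 = 2.3.
μ_D = a·μ_U + b, so b = 144.82 − 2.3·53.4 = 22.

a = 2.3, b = 22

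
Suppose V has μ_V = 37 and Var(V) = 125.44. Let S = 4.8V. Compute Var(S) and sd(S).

Var(S) = 2890.1376, sd(S) = 53.76

S = 4.8V is linear with a = 4.8, b = 0.
Var(S) = a²·Var(V) = 4.8²·125.44 = 2890.1376.
sd(V) = √125.44 = 11.2.
sd(S) = |a|·sd(V) = |4.8|·11.2 = 53.76.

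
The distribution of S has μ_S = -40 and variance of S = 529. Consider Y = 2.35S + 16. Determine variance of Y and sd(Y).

variance of Y = 2921.4025, sd(Y) = 54.05

Y = 2.35S + 16 is linear with a = 2.35, b = 16.
variance of Y = a²·variance of S = 2.35²·529 = 2921.4025 (the additive constant 16 does not affect variance).
sd(S) = √529 = 23.
sd(Y) = |a|·sd(S) = |2.35|·23 = 54.05.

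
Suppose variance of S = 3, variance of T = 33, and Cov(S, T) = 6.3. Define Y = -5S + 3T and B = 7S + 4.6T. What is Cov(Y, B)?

Cov(Y, B) = 337.8

By bilinearity, Cov(Y, B) = ac·variance of S + bd·variance of T + (ad+bc)·Cov(S, T), with a=-5, b=3, c=7, d=4.6.
ac·variance of S = (-5)·7·3 = -105
bd·variance of T = 3·4.6·33 = 455.4
(ad+bc)·Cov(S, T) = (-2)·6.3 = -12.6
Cov(Y, B) = -105 + 455.4 + (-12.6) = 337.8.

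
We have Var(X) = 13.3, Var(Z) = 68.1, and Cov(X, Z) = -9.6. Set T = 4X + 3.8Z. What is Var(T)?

Var(T) = 904.324

Var(T) = a²·Var(X) + b²·Var(Z) + 2ab·Cov(X, Z) with a = 4, b = 3.8.
= 4²·13.3 + 3.8²·68.1 + 2·4·3.8·(-9.6)
= 212.8 + 983.364 + (-291.84) = 904.324.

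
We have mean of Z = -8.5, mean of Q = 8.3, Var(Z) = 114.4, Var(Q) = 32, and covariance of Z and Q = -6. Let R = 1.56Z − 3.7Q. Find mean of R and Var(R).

mean of R = -43.97, Var(R) = 785.74784

mean of R = 1.56·mean of Z + (-3.7)·mean of Q = 1.56·(-8.5) + (-3.7)·8.3 = -43.97.
Var(R) = a²·Var(Z) + b²·Var(Q) + 2ab·covariance of Z and Q with a = 1.56, b = -3.7.
= 1.56²·114.4 + (-3.7)²·32 + 2·1.56·(-3.7)·(-6)
= 278.40384 + 438.08 + 69.264 = 785.74784.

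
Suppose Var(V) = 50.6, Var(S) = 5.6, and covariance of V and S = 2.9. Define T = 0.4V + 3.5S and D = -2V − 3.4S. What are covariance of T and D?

By bilinearity, covariance of T and D = ac·Var(V) + bd·Var(S) + (ad+bc)·covariance of V and S, with a=0.4, b=3.5, c=-2, d=-3.4.
ac·Var(V) = 0.4·(-2)·50.6 = -40.48
bd·Var(S) = 3.5·(-3.4)·5.6 = -66.64
(ad+bc)·covariance of V and S = (-8.36)·2.9 = -24.244
covariance of T and D = -40.48 + (-66.64) + (-24.244) = -131.364.

covariance of T and D = -131.364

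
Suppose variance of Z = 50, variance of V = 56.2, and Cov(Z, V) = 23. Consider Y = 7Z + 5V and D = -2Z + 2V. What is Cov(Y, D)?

Cov(Y, D) = -46

By bilinearity, Cov(Y, D) = ac·variance of Z + bd·variance of V + (ad+bc)·Cov(Z, V), with a=7, b=5, c=-2, d=2.
ac·variance of Z = 7·(-2)·50 = -700
bd·variance of V = 5·2·56.2 = 562
(ad+bc)·Cov(Z, V) = (4)·23 = 92
Cov(Y, D) = -700 + 562 + 92 = -46.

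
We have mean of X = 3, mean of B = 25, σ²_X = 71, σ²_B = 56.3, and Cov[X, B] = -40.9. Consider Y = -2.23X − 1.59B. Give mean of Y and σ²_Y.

mean of Y = (-2.23)·mean of X + (-1.59)·mean of B = (-2.23)·3 + (-1.59)·25 = -46.44.
σ²_Y = a²·σ²_X + b²·σ²_B + 2ab·Cov[X, B] with a = -2.23, b = -1.59.
= (-2.23)²·71 + (-1.59)²·56.3 + 2·(-2.23)·(-1.59)·(-40.9)
= 353.0759 + 142.33203 + (-290.03826) = 205.36967.

mean of Y = -46.44, σ²_Y = 205.36967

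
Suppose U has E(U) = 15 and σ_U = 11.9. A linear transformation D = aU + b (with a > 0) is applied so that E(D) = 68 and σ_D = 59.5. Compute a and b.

a = 5, b = -7

σ_D = a·σ_U (a > 0), so a = 59.5/11.9 = 5.
E(D) = a·E(U) + b, so b = 68 − 5·15 = -7.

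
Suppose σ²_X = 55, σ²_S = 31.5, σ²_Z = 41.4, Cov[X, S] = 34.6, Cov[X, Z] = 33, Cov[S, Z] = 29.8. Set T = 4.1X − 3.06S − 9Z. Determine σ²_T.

σ²_T = 2910.7042

σ²_T = a²·σ²_X + b²·σ²_S + c²·σ²_Z + 2ab·Cov[X, S] + 2ac·Cov[X, Z] + 2bc·Cov[S, Z], with a = 4.1, b = -3.06, c = -9.
= 924.55 + 294.9534 + 3353.4 + (-868.1832) + (-2435.4) + 1641.384
= 2910.7042.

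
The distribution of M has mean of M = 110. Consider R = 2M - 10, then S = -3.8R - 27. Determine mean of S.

mean of R = 2·110 + (-10) = 210.
mean of S = (-3.8)·210 + (-27) = -825.

mean of S = -825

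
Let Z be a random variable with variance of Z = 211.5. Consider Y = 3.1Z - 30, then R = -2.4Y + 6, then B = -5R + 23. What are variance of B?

variance of B = 292682.16

variance of Y = 3.1²·211.5 = 2032.515.
variance of R = (-2.4)²·2032.515 = 11707.2864.
variance of B = (-5)²·11707.2864 = 292682.16.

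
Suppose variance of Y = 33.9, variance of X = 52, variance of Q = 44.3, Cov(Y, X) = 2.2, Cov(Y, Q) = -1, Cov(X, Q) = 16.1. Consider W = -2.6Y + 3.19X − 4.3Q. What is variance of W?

variance of W = a²·variance of Y + b²·variance of X + c²·variance of Q + 2ab·Cov(Y, X) + 2ac·Cov(Y, Q) + 2bc·Cov(X, Q), with a = -2.6, b = 3.19, c = -4.3.
= 229.164 + 529.1572 + 819.107 + (-36.4936) + (-22.36) + (-441.6874)
= 1076.8872.

variance of W = 1076.8872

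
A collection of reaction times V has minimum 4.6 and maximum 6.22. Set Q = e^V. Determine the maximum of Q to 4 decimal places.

e^V is increasing on this domain, so max(Q) comes from max(V) = 6.22: max(Q) = exp(6.22) ≈ 502.7032.

max(Q) = 502.7032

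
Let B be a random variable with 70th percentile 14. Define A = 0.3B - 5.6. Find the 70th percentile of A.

Since a = 0.3 > 0 the transformation is increasing, so the 70th percentile of A = a·(P_{70} of B) + b = 0.3·14 + (-5.6) = -1.4.

70th percentile of A = -1.4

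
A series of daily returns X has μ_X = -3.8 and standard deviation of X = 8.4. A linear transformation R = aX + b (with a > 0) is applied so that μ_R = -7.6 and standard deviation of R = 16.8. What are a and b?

standard deviation of R = a·standard deviation of X (a > 0), so a = 16.8/8.4 = 2.
μ_R = a·μ_X + b, so b = -7.6 − 2·(-3.8) = 0.

a = 2, b = 0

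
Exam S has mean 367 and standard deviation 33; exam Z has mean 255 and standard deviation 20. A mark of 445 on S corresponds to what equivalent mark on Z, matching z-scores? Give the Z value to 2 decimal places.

z = (445 − 367)/33 ≈ 2.3636.
Z = 255 + z·20 = 255 + (445 − 367)·20/33 ≈ 302.27.

Z = 302.27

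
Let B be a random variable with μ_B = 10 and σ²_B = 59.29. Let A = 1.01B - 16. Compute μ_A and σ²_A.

A = 1.01B - 16 is linear with a = 1.01, b = -16.
μ_A = a·μ_B + b = 1.01·10 + (-16) = -5.9.
σ²_A = a²·σ²_B = 1.01²·59.29 = 60.481729 (the additive constant -16 does not affect variance).

μ_A = -5.9, σ²_A = 60.481729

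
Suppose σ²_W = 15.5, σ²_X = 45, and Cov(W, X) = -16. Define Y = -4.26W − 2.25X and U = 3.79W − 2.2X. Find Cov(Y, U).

By bilinearity, Cov(Y, U) = ac·σ²_W + bd·σ²_X + (ad+bc)·Cov(W, X), with a=-4.26, b=-2.25, c=3.79, d=-2.2.
ac·σ²_W = (-4.26)·3.79·15.5 = -250.2537
bd·σ²_X = (-2.25)·(-2.2)·45 = 222.75
(ad+bc)·Cov(W, X) = (0.8445)·(-16) = -13.512
Cov(Y, U) = -250.2537 + 222.75 + (-13.512) = -41.0157.

Cov(Y, U) = -41.0157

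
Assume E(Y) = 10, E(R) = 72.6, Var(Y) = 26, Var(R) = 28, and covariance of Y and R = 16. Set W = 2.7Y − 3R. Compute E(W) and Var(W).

E(W) = -190.8, Var(W) = 182.34

E(W) = 2.7·E(Y) + (-3)·E(R) = 2.7·10 + (-3)·72.6 = -190.8.
Var(W) = a²·Var(Y) + b²·Var(R) + 2ab·covariance of Y and R with a = 2.7, b = -3.
= 2.7²·26 + (-3)²·28 + 2·2.7·(-3)·16
= 189.54 + 252 + (-259.2) = 182.34.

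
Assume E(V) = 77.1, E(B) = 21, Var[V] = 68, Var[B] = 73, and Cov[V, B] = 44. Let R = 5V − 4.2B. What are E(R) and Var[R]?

E(R) = 5·E(V) + (-4.2)·E(B) = 5·77.1 + (-4.2)·21 = 297.3.
Var[R] = a²·Var[V] + b²·Var[B] + 2ab·Cov[V, B] with a = 5, b = -4.2.
= 5²·68 + (-4.2)²·73 + 2·5·(-4.2)·44
= 1700 + 1287.72 + (-1848) = 1139.72.

E(R) = 297.3, Var[R] = 1139.72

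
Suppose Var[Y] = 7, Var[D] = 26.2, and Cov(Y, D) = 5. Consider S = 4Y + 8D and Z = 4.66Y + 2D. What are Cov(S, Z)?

By bilinearity, Cov(S, Z) = ac·Var[Y] + bd·Var[D] + (ad+bc)·Cov(Y, D), with a=4, b=8, c=4.66, d=2.
ac·Var[Y] = 4·4.66·7 = 130.48
bd·Var[D] = 8·2·26.2 = 419.2
(ad+bc)·Cov(Y, D) = (45.28)·5 = 226.4
Cov(S, Z) = 130.48 + 419.2 + 226.4 = 776.08.

Cov(S, Z) = 776.08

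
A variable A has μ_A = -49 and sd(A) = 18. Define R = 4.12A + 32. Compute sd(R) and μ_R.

R = 4.12A + 32 is linear with a = 4.12, b = 32.
sd(R) = |a|·sd(A) = |4.12|·18 = 74.16.
μ_R = a·μ_A + b = 4.12·(-49) + 32 = -169.88.

sd(R) = 74.16, μ_R = -169.88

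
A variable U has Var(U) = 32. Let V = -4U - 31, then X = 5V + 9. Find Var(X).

Var(V) = (-4)²·32 = 512.
Var(X) = 5²·512 = 12800.

Var(X) = 12800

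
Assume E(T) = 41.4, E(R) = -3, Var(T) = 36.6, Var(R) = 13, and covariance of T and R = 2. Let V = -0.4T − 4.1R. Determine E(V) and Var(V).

E(V) = (-0.4)·E(T) + (-4.1)·E(R) = (-0.4)·41.4 + (-4.1)·(-3) = -4.26.
Var(V) = a²·Var(T) + b²·Var(R) + 2ab·covariance of T and R with a = -0.4, b = -4.1.
= (-0.4)²·36.6 + (-4.1)²·13 + 2·(-0.4)·(-4.1)·2
= 5.856 + 218.53 + 6.56 = 230.946.

E(V) = -4.26, Var(V) = 230.946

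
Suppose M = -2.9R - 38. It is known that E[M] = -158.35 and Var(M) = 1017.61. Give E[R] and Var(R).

From M = -2.9R - 38: E[M] = a·E[R] + b, so E[R] = (E[M] − b)/a = (-158.35 − (-38))/(-2.9) = 41.5.
Var(M) = a²·Var(R), so Var(R) = 1017.61/(-2.9)² = 121.

E[R] = 41.5, Var(R) = 121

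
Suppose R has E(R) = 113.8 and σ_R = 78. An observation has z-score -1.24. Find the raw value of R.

R = E(R) + z·σ_R = 113.8 + (-1.24)·78 = 17.08.

R = 17.08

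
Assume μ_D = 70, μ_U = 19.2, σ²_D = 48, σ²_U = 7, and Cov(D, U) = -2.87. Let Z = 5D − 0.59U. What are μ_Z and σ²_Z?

μ_Z = 5·μ_D + (-0.59)·μ_U = 5·70 + (-0.59)·19.2 = 338.672.
σ²_Z = a²·σ²_D + b²·σ²_U + 2ab·Cov(D, U) with a = 5, b = -0.59.
= 5²·48 + (-0.59)²·7 + 2·5·(-0.59)·(-2.87)
= 1200 + 2.4367 + 16.933 = 1219.3697.

μ_Z = 338.672, σ²_Z = 1219.3697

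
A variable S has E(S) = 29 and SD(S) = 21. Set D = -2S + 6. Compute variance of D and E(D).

variance of D = 1764, E(D) = -52

D = -2S + 6 is linear with a = -2, b = 6.
variance of S = 21² = 441.
variance of D = a²·variance of S = (-2)²·441 = 1764 (the additive constant 6 does not affect variance).
E(D) = a·E(S) + b = (-2)·29 + 6 = -52.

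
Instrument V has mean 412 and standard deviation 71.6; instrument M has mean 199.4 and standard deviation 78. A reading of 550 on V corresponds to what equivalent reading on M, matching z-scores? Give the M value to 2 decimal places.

M = 349.74

z = (550 − 412)/71.6 ≈ 1.9274.
M = 199.4 + z·78 = 199.4 + (550 − 412)·78/71.6 ≈ 349.74.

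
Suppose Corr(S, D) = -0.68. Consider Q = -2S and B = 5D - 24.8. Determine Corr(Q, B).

Corr(Q, B) = 0.68

Linear rescalings preserve |correlation|; the slopes -2 and 5 have opposite signs, so the correlation flips sign: Corr(Q, B) = −Corr(S, D) = 0.68.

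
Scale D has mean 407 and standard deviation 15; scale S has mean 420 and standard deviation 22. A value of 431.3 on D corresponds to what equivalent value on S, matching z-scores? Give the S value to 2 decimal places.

S = 455.64

z = (431.3 − 407)/15 = 1.62.
S = 420 + z·22 = 420 + (431.3 − 407)·22/15 = 455.64.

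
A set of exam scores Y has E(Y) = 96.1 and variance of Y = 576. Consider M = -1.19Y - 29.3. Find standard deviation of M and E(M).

M = -1.19Y - 29.3 is linear with a = -1.19, b = -29.3.
standard deviation of Y = √576 = 24.
standard deviation of M = |a|·standard deviation of Y = |-1.19|·24 = 28.56.
E(M) = a·E(Y) + b = (-1.19)·96.1 + (-29.3) = -143.659.

standard deviation of M = 28.56, E(M) = -143.659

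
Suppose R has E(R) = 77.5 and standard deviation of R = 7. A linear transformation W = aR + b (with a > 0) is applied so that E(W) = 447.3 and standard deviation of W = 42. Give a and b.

a = 6, b = -17.7

standard deviation of W = a·standard deviation of R (a > 0), so a = 42/7 = 6.
E(W) = a·E(R) + b, so b = 447.3 − 6·77.5 = -17.7.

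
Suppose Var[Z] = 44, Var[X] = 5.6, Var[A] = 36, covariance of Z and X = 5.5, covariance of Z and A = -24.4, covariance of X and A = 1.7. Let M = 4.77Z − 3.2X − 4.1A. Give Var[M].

Var[M] = a²·Var[Z] + b²·Var[X] + c²·Var[A] + 2ab·covariance of Z and X + 2ac·covariance of Z and A + 2bc·covariance of X and A, with a = 4.77, b = -3.2, c = -4.1.
= 1001.1276 + 57.344 + 605.16 + (-167.904) + 954.3816 + 44.608
= 2494.7172.

Var[M] = 2494.7172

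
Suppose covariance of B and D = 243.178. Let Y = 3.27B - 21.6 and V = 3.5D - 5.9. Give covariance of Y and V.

covariance of Y and V = 2783.17221

covariance of Y and V = a·c·covariance of B and D = 3.27·3.5·243.178 = 2783.17221. Additive constants drop out.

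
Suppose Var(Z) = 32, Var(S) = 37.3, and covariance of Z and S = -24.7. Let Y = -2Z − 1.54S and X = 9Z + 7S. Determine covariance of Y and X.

By bilinearity, covariance of Y and X = ac·Var(Z) + bd·Var(S) + (ad+bc)·covariance of Z and S, with a=-2, b=-1.54, c=9, d=7.
ac·Var(Z) = (-2)·9·32 = -576
bd·Var(S) = (-1.54)·7·37.3 = -402.094
(ad+bc)·covariance of Z and S = (-27.86)·(-24.7) = 688.142
covariance of Y and X = -576 + (-402.094) + 688.142 = -289.952.

covariance of Y and X = -289.952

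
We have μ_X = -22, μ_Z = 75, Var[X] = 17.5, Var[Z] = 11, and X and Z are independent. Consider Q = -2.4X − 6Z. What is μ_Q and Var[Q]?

μ_Q = (-2.4)·μ_X + (-6)·μ_Z = (-2.4)·(-22) + (-6)·75 = -397.2.
Var[Q] = a²·Var[X] + b²·Var[Z] + 2ab·covariance of X and Z with a = -2.4, b = -6.
Independence gives covariance of X and Z = 0.
= (-2.4)²·17.5 + (-6)²·11 + 2·(-2.4)·(-6)·0
= 100.8 + 396 + 0 = 496.8.

μ_Q = -397.2, Var[Q] = 496.8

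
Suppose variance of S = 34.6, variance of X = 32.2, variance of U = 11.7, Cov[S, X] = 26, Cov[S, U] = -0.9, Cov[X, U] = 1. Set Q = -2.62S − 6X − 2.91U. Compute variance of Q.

variance of Q = 2334.42145

variance of Q = a²·variance of S + b²·variance of X + c²·variance of U + 2ab·Cov[S, X] + 2ac·Cov[S, U] + 2bc·Cov[X, U], with a = -2.62, b = -6, c = -2.91.
= 237.50824 + 1159.2 + 99.07677 + 817.44 + (-13.72356) + 34.92
= 2334.42145.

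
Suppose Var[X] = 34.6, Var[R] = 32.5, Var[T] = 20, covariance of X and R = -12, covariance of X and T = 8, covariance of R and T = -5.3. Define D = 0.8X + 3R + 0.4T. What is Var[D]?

Var[D] = a²·Var[X] + b²·Var[R] + c²·Var[T] + 2ab·covariance of X and R + 2ac·covariance of X and T + 2bc·covariance of R and T, with a = 0.8, b = 3, c = 0.4.
= 22.144 + 292.5 + 3.2 + (-57.6) + 5.12 + (-12.72)
= 252.644.

Var[D] = 252.644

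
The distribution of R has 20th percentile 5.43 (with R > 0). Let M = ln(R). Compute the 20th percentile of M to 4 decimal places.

ln(R) is increasing, so P_{20}(M) = g(P_{20}(R)) ≈ 1.6919.

20th percentile of M = 1.6919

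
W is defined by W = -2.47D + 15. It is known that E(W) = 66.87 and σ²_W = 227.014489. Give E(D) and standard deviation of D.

From W = -2.47D + 15: E(W) = a·E(D) + b, so E(D) = (E(W) − b)/a = (66.87 − 15)/(-2.47) = -21.
standard deviation of W = √227.014489 = 15.067.
standard deviation of W = |a|·standard deviation of D, so standard deviation of D = 15.067/|-2.47| = 6.1.

E(D) = -21, standard deviation of D = 6.1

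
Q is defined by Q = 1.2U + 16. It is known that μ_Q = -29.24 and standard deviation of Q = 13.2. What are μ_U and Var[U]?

From Q = 1.2U + 16: μ_Q = a·μ_U + b, so μ_U = (μ_Q − b)/a = (-29.24 − 16)/1.2 = -37.7.
Var[Q] = 13.2² = 174.24.
Var[Q] = a²·Var[U], so Var[U] = 174.24/1.2² = 121.

μ_U = -37.7, Var[U] = 121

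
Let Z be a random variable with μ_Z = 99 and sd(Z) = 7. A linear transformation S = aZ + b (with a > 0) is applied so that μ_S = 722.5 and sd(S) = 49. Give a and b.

sd(S) = a·sd(Z) (a > 0), so a = 49/7 = 7.
μ_S = a·μ_Z + b, so b = 722.5 − 7·99 = 29.5.

a = 7, b = 29.5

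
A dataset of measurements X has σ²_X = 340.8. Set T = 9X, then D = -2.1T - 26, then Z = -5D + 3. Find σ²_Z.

σ²_Z = 3043429.2

σ²_T = 9²·340.8 = 27604.8.
σ²_D = (-2.1)²·27604.8 = 121737.168.
σ²_Z = (-5)²·121737.168 = 3043429.2.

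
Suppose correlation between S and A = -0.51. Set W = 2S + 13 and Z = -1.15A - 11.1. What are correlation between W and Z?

Linear rescalings preserve |correlation|; the slopes 2 and -1.15 have opposite signs, so the correlation flips sign: correlation between W and Z = −correlation between S and A = 0.51.

correlation between W and Z = 0.51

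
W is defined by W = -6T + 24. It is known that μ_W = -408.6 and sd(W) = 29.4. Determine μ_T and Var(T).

From W = -6T + 24: μ_W = a·μ_T + b, so μ_T = (μ_W − b)/a = (-408.6 − 24)/(-6) = 72.1.
Var(W) = 29.4² = 864.36.
Var(W) = a²·Var(T), so Var(T) = 864.36/(-6)² = 24.01.

μ_T = 72.1, Var(T) = 24.01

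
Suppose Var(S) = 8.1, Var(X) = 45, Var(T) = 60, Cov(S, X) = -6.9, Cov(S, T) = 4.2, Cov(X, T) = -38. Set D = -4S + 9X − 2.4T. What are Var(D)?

Var(D) = 6339.24

Var(D) = a²·Var(S) + b²·Var(X) + c²·Var(T) + 2ab·Cov(S, X) + 2ac·Cov(S, T) + 2bc·Cov(X, T), with a = -4, b = 9, c = -2.4.
= 129.6 + 3645 + 345.6 + 496.8 + 80.64 + 1641.6
= 6339.24.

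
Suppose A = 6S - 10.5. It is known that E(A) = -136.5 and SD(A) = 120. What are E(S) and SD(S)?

E(S) = -21, SD(S) = 20

From A = 6S - 10.5: E(A) = a·E(S) + b, so E(S) = (E(A) − b)/a = (-136.5 − (-10.5))/6 = -21.
SD(A) = |a|·SD(S), so SD(S) = 120/|6| = 20.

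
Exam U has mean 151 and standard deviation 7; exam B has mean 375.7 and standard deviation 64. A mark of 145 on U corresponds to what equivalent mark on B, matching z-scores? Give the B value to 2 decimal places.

B = 320.84

z = (145 − 151)/7 ≈ -0.8571.
B = 375.7 + z·64 = 375.7 + (145 − 151)·64/7 ≈ 320.84.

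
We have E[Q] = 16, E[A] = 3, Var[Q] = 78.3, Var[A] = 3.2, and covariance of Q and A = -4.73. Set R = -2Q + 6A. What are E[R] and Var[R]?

E[R] = (-2)·E[Q] + 6·E[A] = (-2)·16 + 6·3 = -14.
Var[R] = a²·Var[Q] + b²·Var[A] + 2ab·covariance of Q and A with a = -2, b = 6.
= (-2)²·78.3 + 6²·3.2 + 2·(-2)·6·(-4.73)
= 313.2 + 115.2 + 113.52 = 541.92.

E[R] = -14, Var[R] = 541.92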